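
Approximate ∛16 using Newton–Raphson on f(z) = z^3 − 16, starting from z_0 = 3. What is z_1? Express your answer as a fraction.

70/27

f'(z) = 3z^2.
f(3) = 11, f'(3) = 27, so z_1 = 3 − 11/27 = 70/27.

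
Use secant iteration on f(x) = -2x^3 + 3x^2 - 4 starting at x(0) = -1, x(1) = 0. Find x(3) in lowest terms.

f(-1) = 1, f(0) = -4. x(2) = 0 - (-4)·(0 - (-1))/((-4) - 1) = -4/5.
f(0) = -4, f(-4/5) = -132/125. x(3) = (-4/5) - (-132/125)·((-4/5) - 0)/((-132/125) - (-4)) = -25/23.

-25/23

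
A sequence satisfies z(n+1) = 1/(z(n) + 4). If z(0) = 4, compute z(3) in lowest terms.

z(1) = 1/(4 + 4) = 1/8.
z(2) = 1/(1/8 + 4) = 8/33.
z(3) = 1/(8/33 + 4) = 33/140.

33/140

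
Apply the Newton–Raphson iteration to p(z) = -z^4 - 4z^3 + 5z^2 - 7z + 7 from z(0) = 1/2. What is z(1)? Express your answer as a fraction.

111/88

p'(z) = -4z^3 - 12z^2 + 10z - 7.
p(1/2) = 67/16, p'(1/2) = -11/2, so z(1) = (1/2) - (67/16)/(-11/2) = 111/88.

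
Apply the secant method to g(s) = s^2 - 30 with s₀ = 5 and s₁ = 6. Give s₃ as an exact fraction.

g(5) = -5, g(6) = 6. s₂ = 6 - 6·(6 - 5)/(6 - (-5)) = 60/11.
g(6) = 6, g(60/11) = -30/121. s₃ = (60/11) - (-30/121)·((60/11) - 6)/((-30/121) - 6) = 115/21.

115/21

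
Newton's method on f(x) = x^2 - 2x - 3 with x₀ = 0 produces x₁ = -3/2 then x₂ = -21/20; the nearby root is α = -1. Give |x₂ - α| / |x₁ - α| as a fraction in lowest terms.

1/10

x₁ - α = -3/2 - (-1) = -3/2 + 1 = -1/2, so |x₁ - α| = 1/2.
x₂ - α = -21/20 - (-1) = -21/20 + 1 = -1/20, so |x₂ - α| = 1/20.
Ratio = (1/20) / (1/2) = 1/10.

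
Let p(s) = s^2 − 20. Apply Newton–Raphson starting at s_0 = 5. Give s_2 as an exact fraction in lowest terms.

p'(s) = 2s.
p(5) = 5, p'(5) = 10, so s_1 = 5 − 5/10 = 9/2.
p(9/2) = 1/4, p'(9/2) = 9, so s_2 = (9/2) − (1/4)/9 = 161/36.

161/36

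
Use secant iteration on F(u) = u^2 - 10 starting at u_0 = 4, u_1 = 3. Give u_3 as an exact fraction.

136/43

F(4) = 6, F(3) = -1. u_2 = 3 - (-1)·(3 - 4)/((-1) - 6) = 22/7.
F(3) = -1, F(22/7) = -6/49. u_3 = (22/7) - (-6/49)·((22/7) - 3)/((-6/49) - (-1)) = 136/43.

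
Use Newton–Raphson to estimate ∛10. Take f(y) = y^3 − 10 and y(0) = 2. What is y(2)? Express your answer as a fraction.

f'(y) = 3y^2.
f(2) = −2, f'(2) = 12, so y(1) = 2 − (−2)/12 = 13/6.
f(13/6) = 37/216, f'(13/6) = 169/12, so y(2) = (13/6) − (37/216)/(169/12) = 3277/1521.

3277/1521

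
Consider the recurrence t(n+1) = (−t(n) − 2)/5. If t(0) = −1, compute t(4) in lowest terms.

t(1) = (−(−1) − 2)/5 = −1/5.
t(2) = (−(−1/5) − 2)/5 = −9/25.
t(3) = (−(−9/25) − 2)/5 = −41/125.
t(4) = (−(−41/125) − 2)/5 = −209/625.

−209/625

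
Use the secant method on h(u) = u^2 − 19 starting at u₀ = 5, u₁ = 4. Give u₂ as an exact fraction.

13/3

h(5) = 6, h(4) = −3. u₂ = 4 − (−3)·(4 − 5)/((−3) − 6) = 13/3.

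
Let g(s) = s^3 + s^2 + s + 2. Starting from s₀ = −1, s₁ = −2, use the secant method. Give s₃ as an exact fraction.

g(−1) = 1, g(−2) = −4. s₂ = (−2) − (−4)·((−2) − (−1))/((−4) − 1) = −6/5.
g(−2) = −4, g(−6/5) = 64/125. s₃ = (−6/5) − (64/125)·((−6/5) − (−2))/((64/125) − (−4)) = −182/141.

−182/141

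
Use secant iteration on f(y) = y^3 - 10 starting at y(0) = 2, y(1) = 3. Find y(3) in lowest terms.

15250/7129

f(2) = -2, f(3) = 17. y(2) = 3 - 17·(3 - 2)/(17 - (-2)) = 40/19.
f(3) = 17, f(40/19) = -4590/6859. y(3) = (40/19) - (-4590/6859)·((40/19) - 3)/((-4590/6859) - 17) = 15250/7129.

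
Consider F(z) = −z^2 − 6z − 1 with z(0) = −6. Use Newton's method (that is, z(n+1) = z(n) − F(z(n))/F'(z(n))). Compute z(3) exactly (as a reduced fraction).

F'(z) = −2z − 6.
F(−6) = −1, F'(−6) = 6, so z(1) = (−6) − (−1)/6 = −35/6.
F(−35/6) = −1/36, F'(−35/6) = 17/3, so z(2) = (−35/6) − (−1/36)/(17/3) = −1189/204.
F(−1189/204) = −1/41616, F'(−1189/204) = 577/102, so z(3) = (−1189/204) − (−1/41616)/(577/102) = −1372105/235416.

−1372105/235416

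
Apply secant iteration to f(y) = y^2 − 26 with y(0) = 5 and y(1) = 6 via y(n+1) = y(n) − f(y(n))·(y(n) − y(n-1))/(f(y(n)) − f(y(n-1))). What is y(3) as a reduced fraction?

311/61

f(5) = −1, f(6) = 10. y(2) = 6 − 10·(6 − 5)/(10 − (−1)) = 56/11.
f(6) = 10, f(56/11) = −10/121. y(3) = (56/11) − (−10/121)·((56/11) − 6)/((−10/121) − 10) = 311/61.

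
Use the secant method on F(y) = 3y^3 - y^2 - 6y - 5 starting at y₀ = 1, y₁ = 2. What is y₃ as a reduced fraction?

218/117

F(1) = -9, F(2) = 3. y₂ = 2 - 3·(2 - 1)/(3 - (-9)) = 7/4.
F(2) = 3, F(7/4) = -159/64. y₃ = (7/4) - (-159/64)·((7/4) - 2)/((-159/64) - 3) = 218/117.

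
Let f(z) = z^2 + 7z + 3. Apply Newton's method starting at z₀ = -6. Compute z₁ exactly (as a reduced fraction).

-33/5

f'(z) = 2z + 7.
f(-6) = -3, f'(-6) = -5, so z₁ = (-6) - (-3)/(-5) = -33/5.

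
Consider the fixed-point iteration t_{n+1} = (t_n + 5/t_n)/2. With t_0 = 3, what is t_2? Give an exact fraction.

47/21

t_1 = (3 + 5/3)/2 = 7/3.
t_2 = (7/3 + 5/(7/3))/2 = 47/21.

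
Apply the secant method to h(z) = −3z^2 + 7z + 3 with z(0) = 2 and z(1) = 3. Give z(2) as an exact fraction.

21/8

h(2) = 5, h(3) = −3. z(2) = 3 − (−3)·(3 − 2)/((−3) − 5) = 21/8.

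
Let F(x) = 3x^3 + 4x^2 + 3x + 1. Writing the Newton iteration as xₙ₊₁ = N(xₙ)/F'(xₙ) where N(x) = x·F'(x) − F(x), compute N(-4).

−321

F'(x) = 9x^2 + 8x + 3.
N(x) = x·F'(x) − F(x) = x·(9x^2 + 8x + 3) − (3x^3 + 4x^2 + 3x + 1) = 6x^3 + 4x^2 − 1.
N(-4) = −321.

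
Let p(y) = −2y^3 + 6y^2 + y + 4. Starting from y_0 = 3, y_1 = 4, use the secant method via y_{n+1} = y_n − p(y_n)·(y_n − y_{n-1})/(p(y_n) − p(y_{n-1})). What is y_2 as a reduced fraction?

p(3) = 7, p(4) = −24. y_2 = 4 − (−24)·(4 − 3)/((−24) − 7) = 100/31.

100/31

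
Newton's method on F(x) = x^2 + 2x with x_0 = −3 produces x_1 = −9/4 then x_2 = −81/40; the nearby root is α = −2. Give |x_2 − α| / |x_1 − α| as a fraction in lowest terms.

1/10

x_1 − α = −9/4 − (−2) = −9/4 + 2 = −1/4, so |x_1 − α| = 1/4.
x_2 − α = −81/40 − (−2) = −81/40 + 2 = −1/40, so |x_2 − α| = 1/40.
Ratio = (1/40) / (1/4) = 1/10.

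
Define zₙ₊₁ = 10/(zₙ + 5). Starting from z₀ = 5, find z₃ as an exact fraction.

3/2

z₁ = 10/(5 + 5) = 1.
z₂ = 10/(1 + 5) = 5/3.
z₃ = 10/(5/3 + 5) = 3/2.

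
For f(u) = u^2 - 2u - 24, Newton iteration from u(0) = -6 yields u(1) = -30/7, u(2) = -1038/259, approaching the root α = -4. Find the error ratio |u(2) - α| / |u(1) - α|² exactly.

7/74

u(1) - α = -30/7 - (-4) = -30/7 + 4 = -2/7, so |u(1) - α| = 2/7.
u(2) - α = -1038/259 - (-4) = -1038/259 + 4 = -2/259, so |u(2) - α| = 2/259.
|u(1) - α|² = 4/49.
Ratio = (2/259) / (4/49) = 7/74.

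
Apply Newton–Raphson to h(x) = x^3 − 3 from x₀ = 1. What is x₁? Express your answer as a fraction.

h'(x) = 3x^2.
h(1) = −2, h'(1) = 3, so x₁ = 1 − (−2)/3 = 5/3.

5/3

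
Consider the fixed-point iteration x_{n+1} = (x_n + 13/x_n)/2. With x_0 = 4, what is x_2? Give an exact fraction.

1673/464

x_1 = (4 + 13/4)/2 = 29/8.
x_2 = (29/8 + 13/(29/8))/2 = 1673/464.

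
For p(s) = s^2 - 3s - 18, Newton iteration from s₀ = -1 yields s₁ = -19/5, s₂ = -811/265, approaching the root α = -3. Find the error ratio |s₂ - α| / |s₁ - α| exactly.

s₁ - α = -19/5 - (-3) = -19/5 + 3 = -4/5, so |s₁ - α| = 4/5.
s₂ - α = -811/265 - (-3) = -811/265 + 3 = -16/265, so |s₂ - α| = 16/265.
Ratio = (16/265) / (4/5) = 4/53.

4/53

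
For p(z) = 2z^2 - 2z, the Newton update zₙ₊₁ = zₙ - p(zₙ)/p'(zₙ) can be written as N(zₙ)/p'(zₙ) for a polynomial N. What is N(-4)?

32

p'(z) = 4z - 2.
N(z) = z·p'(z) - p(z) = z·(4z - 2) - (2z^2 - 2z) = 2z^2.
N(-4) = 32.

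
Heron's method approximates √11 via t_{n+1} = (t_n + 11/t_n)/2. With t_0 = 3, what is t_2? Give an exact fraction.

199/60

t_1 = (3 + 11/3)/2 = 10/3.
t_2 = (10/3 + 11/(10/3))/2 = 199/60.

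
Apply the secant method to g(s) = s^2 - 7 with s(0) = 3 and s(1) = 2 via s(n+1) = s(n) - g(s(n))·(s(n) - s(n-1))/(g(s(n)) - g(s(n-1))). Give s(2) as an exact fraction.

g(3) = 2, g(2) = -3. s(2) = 2 - (-3)·(2 - 3)/((-3) - 2) = 13/5.

13/5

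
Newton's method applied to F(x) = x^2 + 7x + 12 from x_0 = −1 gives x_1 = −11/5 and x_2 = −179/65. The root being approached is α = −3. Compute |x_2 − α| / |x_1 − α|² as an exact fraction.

x_1 − α = −11/5 − (−3) = −11/5 + 3 = 4/5, so |x_1 − α| = 4/5.
x_2 − α = −179/65 − (−3) = −179/65 + 3 = 16/65, so |x_2 − α| = 16/65.
|x_1 − α|² = 16/25.
Ratio = (16/65) / (16/25) = 5/13.

5/13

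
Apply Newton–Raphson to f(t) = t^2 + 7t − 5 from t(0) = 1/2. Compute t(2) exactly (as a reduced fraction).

5561/8512

f'(t) = 2t + 7.
f(1/2) = −5/4, f'(1/2) = 8, so t(1) = (1/2) − (−5/4)/8 = 21/32.
f(21/32) = 25/1024, f'(21/32) = 133/16, so t(2) = (21/32) − (25/1024)/(133/16) = 5561/8512.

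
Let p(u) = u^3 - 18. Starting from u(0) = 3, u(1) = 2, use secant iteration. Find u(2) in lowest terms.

48/19

p(3) = 9, p(2) = -10. u(2) = 2 - (-10)·(2 - 3)/((-10) - 9) = 48/19.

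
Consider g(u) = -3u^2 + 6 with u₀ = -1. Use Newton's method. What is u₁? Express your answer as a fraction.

g'(u) = -6u.
g(-1) = 3, g'(-1) = 6, so u₁ = (-1) - 3/6 = -3/2.

-3/2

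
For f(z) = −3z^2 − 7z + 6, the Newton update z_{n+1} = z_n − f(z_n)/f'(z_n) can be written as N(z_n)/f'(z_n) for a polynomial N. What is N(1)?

−9

f'(z) = −6z − 7.
N(z) = z·f'(z) − f(z) = z·(−6z − 7) − (−3z^2 − 7z + 6) = −3z^2 − 6.
N(1) = −9.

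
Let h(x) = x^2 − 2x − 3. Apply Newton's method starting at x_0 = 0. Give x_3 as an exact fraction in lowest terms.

h'(x) = 2x − 2.
h(0) = −3, h'(0) = −2, so x_1 = 0 − (−3)/(−2) = −3/2.
h(−3/2) = 9/4, h'(−3/2) = −5, so x_2 = (−3/2) − (9/4)/(−5) = −21/20.
h(−21/20) = 81/400, h'(−21/20) = −41/10, so x_3 = (−21/20) − (81/400)/(−41/10) = −1641/1640.

−1641/1640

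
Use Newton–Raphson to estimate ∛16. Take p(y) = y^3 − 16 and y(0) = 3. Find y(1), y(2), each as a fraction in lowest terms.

y(1) = 70/27, y(2) = 250232/99225

p'(y) = 3y^2.
p(3) = 11, p'(3) = 27, so y(1) = 3 − 11/27 = 70/27.
p(70/27) = 28072/19683, p'(70/27) = 4900/243, so y(2) = (70/27) − (28072/19683)/(4900/243) = 250232/99225.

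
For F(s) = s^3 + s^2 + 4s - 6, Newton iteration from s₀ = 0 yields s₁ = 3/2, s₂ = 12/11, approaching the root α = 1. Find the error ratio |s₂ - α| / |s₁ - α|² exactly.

4/11

s₁ - α = 3/2 - 1 = 1/2, so |s₁ - α| = 1/2.
s₂ - α = 12/11 - 1 = 1/11, so |s₂ - α| = 1/11.
|s₁ - α|² = 1/4.
Ratio = (1/11) / (1/4) = 4/11.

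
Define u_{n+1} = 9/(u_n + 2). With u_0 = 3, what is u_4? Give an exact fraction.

747/337

u_1 = 9/(3 + 2) = 9/5.
u_2 = 9/(9/5 + 2) = 45/19.
u_3 = 9/(45/19 + 2) = 171/83.
u_4 = 9/(171/83 + 2) = 747/337.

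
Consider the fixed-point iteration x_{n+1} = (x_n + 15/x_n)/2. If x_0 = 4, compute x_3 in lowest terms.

7380481/1905632

x_1 = (4 + 15/4)/2 = 31/8.
x_2 = (31/8 + 15/(31/8))/2 = 1921/496.
x_3 = (1921/496 + 15/(1921/496))/2 = 7380481/1905632.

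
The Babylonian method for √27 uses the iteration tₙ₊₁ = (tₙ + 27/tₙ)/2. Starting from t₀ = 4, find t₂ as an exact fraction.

t₁ = (4 + 27/4)/2 = 43/8.
t₂ = (43/8 + 27/(43/8))/2 = 3577/688.

3577/688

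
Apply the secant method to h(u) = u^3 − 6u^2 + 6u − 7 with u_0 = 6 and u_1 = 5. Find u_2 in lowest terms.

h(6) = 29, h(5) = −2. u_2 = 5 − (−2)·(5 − 6)/((−2) − 29) = 157/31.

157/31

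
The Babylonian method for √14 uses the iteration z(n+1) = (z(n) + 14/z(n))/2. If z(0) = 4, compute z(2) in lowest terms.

449/120

z(1) = (4 + 14/4)/2 = 15/4.
z(2) = (15/4 + 14/(15/4))/2 = 449/120.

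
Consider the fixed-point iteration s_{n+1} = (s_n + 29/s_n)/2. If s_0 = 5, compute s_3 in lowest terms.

s_1 = (5 + 29/5)/2 = 27/5.
s_2 = (27/5 + 29/(27/5))/2 = 727/135.
s_3 = (727/135 + 29/(727/135))/2 = 528527/98145.

528527/98145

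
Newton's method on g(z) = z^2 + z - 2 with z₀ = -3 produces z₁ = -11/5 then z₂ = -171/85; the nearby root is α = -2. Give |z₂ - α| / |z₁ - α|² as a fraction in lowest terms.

z₁ - α = -11/5 - (-2) = -11/5 + 2 = -1/5, so |z₁ - α| = 1/5.
z₂ - α = -171/85 - (-2) = -171/85 + 2 = -1/85, so |z₂ - α| = 1/85.
|z₁ - α|² = 1/25.
Ratio = (1/85) / (1/25) = 5/17.

5/17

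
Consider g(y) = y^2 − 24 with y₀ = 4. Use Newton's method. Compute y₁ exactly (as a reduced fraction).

g'(y) = 2y.
g(4) = −8, g'(4) = 8, so y₁ = 4 − (−8)/8 = 5.

5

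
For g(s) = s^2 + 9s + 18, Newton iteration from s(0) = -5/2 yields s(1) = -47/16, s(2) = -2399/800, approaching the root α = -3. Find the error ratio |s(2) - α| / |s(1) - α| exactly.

1/50

s(1) - α = -47/16 - (-3) = -47/16 + 3 = 1/16, so |s(1) - α| = 1/16.
s(2) - α = -2399/800 - (-3) = -2399/800 + 3 = 1/800, so |s(2) - α| = 1/800.
Ratio = (1/800) / (1/16) = 1/50.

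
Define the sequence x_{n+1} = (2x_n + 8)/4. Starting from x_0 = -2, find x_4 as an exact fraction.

29/8

x_1 = (2·(-2) + 8)/4 = 1.
x_2 = (2·1 + 8)/4 = 5/2.
x_3 = (2·(5/2) + 8)/4 = 13/4.
x_4 = (2·(13/4) + 8)/4 = 29/8.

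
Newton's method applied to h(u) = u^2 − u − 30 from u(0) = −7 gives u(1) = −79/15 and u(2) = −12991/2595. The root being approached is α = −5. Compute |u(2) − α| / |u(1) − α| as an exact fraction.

u(1) − α = −79/15 − (−5) = −79/15 + 5 = −4/15, so |u(1) − α| = 4/15.
u(2) − α = −12991/2595 − (−5) = −12991/2595 + 5 = −16/2595, so |u(2) − α| = 16/2595.
Ratio = (16/2595) / (4/15) = 4/173.

4/173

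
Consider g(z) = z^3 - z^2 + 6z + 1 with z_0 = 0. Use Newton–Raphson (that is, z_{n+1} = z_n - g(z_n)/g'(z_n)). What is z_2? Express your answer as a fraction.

g'(z) = 3z^2 - 2z + 6.
g(0) = 1, g'(0) = 6, so z_1 = 0 - 1/6 = -1/6.
g(-1/6) = -7/216, g'(-1/6) = 77/12, so z_2 = (-1/6) - (-7/216)/(77/12) = -16/99.

-16/99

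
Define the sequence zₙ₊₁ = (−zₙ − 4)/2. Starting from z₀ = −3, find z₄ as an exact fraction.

−23/16

z₁ = (−(−3) − 4)/2 = −1/2.
z₂ = (−(−1/2) − 4)/2 = −7/4.
z₃ = (−(−7/4) − 4)/2 = −9/8.
z₄ = (−(−9/8) − 4)/2 = −23/16.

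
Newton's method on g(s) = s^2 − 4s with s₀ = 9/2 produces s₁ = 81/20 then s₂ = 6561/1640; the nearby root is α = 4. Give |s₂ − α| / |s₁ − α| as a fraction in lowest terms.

1/82

s₁ − α = 81/20 − 4 = 1/20, so |s₁ − α| = 1/20.
s₂ − α = 6561/1640 − 4 = 1/1640, so |s₂ − α| = 1/1640.
Ratio = (1/1640) / (1/20) = 1/82.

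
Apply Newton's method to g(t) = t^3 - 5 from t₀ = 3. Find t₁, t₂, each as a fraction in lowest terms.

t₁ = 59/27, t₂ = 509173/281961

g'(t) = 3t^2.
g(3) = 22, g'(3) = 27, so t₁ = 3 - 22/27 = 59/27.
g(59/27) = 106964/19683, g'(59/27) = 3481/243, so t₂ = (59/27) - (106964/19683)/(3481/243) = 509173/281961.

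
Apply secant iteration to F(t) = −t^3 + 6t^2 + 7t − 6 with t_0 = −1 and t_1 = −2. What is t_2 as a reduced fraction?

F(−1) = −6, F(−2) = 12. t_2 = (−2) − 12·((−2) − (−1))/(12 − (−6)) = −4/3.

−4/3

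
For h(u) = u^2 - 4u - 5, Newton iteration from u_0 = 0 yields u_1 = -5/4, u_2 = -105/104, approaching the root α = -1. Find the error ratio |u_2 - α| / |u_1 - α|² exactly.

2/13

u_1 - α = -5/4 - (-1) = -5/4 + 1 = -1/4, so |u_1 - α| = 1/4.
u_2 - α = -105/104 - (-1) = -105/104 + 1 = -1/104, so |u_2 - α| = 1/104.
|u_1 - α|² = 1/16.
Ratio = (1/104) / (1/16) = 2/13.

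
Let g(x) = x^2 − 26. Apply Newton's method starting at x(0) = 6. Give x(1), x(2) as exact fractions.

x(1) = 31/6, x(2) = 1897/372

g'(x) = 2x.
g(6) = 10, g'(6) = 12, so x(1) = 6 − 10/12 = 31/6.
g(31/6) = 25/36, g'(31/6) = 31/3, so x(2) = (31/6) − (25/36)/(31/3) = 1897/372.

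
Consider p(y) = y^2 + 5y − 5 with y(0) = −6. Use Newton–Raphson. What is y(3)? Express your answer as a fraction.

−4250681/726103

p'(y) = 2y + 5.
p(−6) = 1, p'(−6) = −7, so y(1) = (−6) − 1/(−7) = −41/7.
p(−41/7) = 1/49, p'(−41/7) = −47/7, so y(2) = (−41/7) − (1/49)/(−47/7) = −1926/329.
p(−1926/329) = 1/108241, p'(−1926/329) = −2207/329, so y(3) = (−1926/329) − (1/108241)/(−2207/329) = −4250681/726103.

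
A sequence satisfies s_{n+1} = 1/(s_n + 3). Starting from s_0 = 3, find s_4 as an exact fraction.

63/208

s_1 = 1/(3 + 3) = 1/6.
s_2 = 1/(1/6 + 3) = 6/19.
s_3 = 1/(6/19 + 3) = 19/63.
s_4 = 1/(19/63 + 3) = 63/208.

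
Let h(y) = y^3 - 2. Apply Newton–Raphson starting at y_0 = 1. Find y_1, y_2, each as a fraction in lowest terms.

y_1 = 4/3, y_2 = 91/72

h'(y) = 3y^2.
h(1) = -1, h'(1) = 3, so y_1 = 1 - (-1)/3 = 4/3.
h(4/3) = 10/27, h'(4/3) = 16/3, so y_2 = (4/3) - (10/27)/(16/3) = 91/72.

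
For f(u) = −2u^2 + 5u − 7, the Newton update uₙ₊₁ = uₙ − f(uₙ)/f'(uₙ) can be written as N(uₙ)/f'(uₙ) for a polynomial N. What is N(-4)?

−25

f'(u) = −4u + 5.
N(u) = u·f'(u) − f(u) = u·(−4u + 5) − (−2u^2 + 5u − 7) = −2u^2 + 7.
N(-4) = −25.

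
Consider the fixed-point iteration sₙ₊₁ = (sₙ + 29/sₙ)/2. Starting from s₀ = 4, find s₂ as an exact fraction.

3881/720

s₁ = (4 + 29/4)/2 = 45/8.
s₂ = (45/8 + 29/(45/8))/2 = 3881/720.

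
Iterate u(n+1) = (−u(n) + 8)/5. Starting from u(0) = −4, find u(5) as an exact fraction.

u(1) = (−(−4) + 8)/5 = 12/5.
u(2) = (−(12/5) + 8)/5 = 28/25.
u(3) = (−(28/25) + 8)/5 = 172/125.
u(4) = (−(172/125) + 8)/5 = 828/625.
u(5) = (−(828/625) + 8)/5 = 4172/3125.

4172/3125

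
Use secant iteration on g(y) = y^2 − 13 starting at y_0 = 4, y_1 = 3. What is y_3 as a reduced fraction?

83/23

g(4) = 3, g(3) = −4. y_2 = 3 − (−4)·(3 − 4)/((−4) − 3) = 25/7.
g(3) = −4, g(25/7) = −12/49. y_3 = (25/7) − (−12/49)·((25/7) − 3)/((−12/49) − (−4)) = 83/23.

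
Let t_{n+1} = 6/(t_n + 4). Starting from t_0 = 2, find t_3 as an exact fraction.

15/13

t_1 = 6/(2 + 4) = 1.
t_2 = 6/(1 + 4) = 6/5.
t_3 = 6/(6/5 + 4) = 15/13.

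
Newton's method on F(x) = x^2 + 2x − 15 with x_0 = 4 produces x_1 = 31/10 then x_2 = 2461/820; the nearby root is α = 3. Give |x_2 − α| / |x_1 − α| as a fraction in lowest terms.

1/82

x_1 − α = 31/10 − 3 = 1/10, so |x_1 − α| = 1/10.
x_2 − α = 2461/820 − 3 = 1/820, so |x_2 − α| = 1/820.
Ratio = (1/820) / (1/10) = 1/82.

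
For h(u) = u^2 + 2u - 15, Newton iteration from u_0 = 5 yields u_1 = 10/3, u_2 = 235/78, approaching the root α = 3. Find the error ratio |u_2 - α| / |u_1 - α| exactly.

1/26

u_1 - α = 10/3 - 3 = 1/3, so |u_1 - α| = 1/3.
u_2 - α = 235/78 - 3 = 1/78, so |u_2 - α| = 1/78.
Ratio = (1/78) / (1/3) = 1/26.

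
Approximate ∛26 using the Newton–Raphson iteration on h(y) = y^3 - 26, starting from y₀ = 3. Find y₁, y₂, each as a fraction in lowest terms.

y₁ = 80/27, y₂ = 767879/259200

h'(y) = 3y^2.
h(3) = 1, h'(3) = 27, so y₁ = 3 - 1/27 = 80/27.
h(80/27) = 242/19683, h'(80/27) = 6400/243, so y₂ = (80/27) - (242/19683)/(6400/243) = 767879/259200.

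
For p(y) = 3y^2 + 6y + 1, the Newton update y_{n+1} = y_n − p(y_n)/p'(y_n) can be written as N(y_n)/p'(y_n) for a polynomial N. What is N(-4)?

47

p'(y) = 6y + 6.
N(y) = y·p'(y) − p(y) = y·(6y + 6) − (3y^2 + 6y + 1) = 3y^2 − 1.
N(-4) = 47.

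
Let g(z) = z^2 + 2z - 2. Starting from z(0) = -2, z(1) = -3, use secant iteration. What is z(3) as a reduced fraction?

-30/11

g(-2) = -2, g(-3) = 1. z(2) = (-3) - 1·((-3) - (-2))/(1 - (-2)) = -8/3.
g(-3) = 1, g(-8/3) = -2/9. z(3) = (-8/3) - (-2/9)·((-8/3) - (-3))/((-2/9) - 1) = -30/11.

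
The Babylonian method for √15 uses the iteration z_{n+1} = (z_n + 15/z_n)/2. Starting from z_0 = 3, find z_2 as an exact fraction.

31/8

z_1 = (3 + 15/3)/2 = 4.
z_2 = (4 + 15/4)/2 = 31/8.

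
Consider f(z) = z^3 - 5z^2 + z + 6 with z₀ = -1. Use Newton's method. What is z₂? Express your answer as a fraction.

-5448/5887

f'(z) = 3z^2 - 10z + 1.
f(-1) = -1, f'(-1) = 14, so z₁ = (-1) - (-1)/14 = -13/14.
f(-13/14) = -111/2744, f'(-13/14) = 2523/196, so z₂ = (-13/14) - (-111/2744)/(2523/196) = -5448/5887.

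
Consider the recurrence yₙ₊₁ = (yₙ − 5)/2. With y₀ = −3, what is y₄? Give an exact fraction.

−39/8

y₁ = ((−3) − 5)/2 = −4.
y₂ = ((−4) − 5)/2 = −9/2.
y₃ = ((−9/2) − 5)/2 = −19/4.
y₄ = ((−19/4) − 5)/2 = −39/8.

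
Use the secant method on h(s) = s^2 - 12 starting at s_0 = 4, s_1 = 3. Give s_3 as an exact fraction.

h(4) = 4, h(3) = -3. s_2 = 3 - (-3)·(3 - 4)/((-3) - 4) = 24/7.
h(3) = -3, h(24/7) = -12/49. s_3 = (24/7) - (-12/49)·((24/7) - 3)/((-12/49) - (-3)) = 52/15.

52/15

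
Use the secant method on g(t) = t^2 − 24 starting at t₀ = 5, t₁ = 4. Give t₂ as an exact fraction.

44/9

g(5) = 1, g(4) = −8. t₂ = 4 − (−8)·(4 − 5)/((−8) − 1) = 44/9.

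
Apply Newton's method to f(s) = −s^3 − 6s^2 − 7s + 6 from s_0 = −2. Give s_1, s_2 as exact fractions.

s_1 = −14/5, s_2 = −1142/385

f'(s) = −3s^2 − 12s − 7.
f(−2) = 4, f'(−2) = 5, so s_1 = (−2) − 4/5 = −14/5.
f(−14/5) = 64/125, f'(−14/5) = 77/25, so s_2 = (−14/5) − (64/125)/(77/25) = −1142/385.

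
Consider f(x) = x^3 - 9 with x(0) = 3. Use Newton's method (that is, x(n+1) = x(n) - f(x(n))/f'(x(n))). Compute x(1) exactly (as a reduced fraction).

f'(x) = 3x^2.
f(3) = 18, f'(3) = 27, so x(1) = 3 - 18/27 = 7/3.

7/3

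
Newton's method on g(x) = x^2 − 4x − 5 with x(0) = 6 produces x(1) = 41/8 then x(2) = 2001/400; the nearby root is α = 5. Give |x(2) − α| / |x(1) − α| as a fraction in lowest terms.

x(1) − α = 41/8 − 5 = 1/8, so |x(1) − α| = 1/8.
x(2) − α = 2001/400 − 5 = 1/400, so |x(2) − α| = 1/400.
Ratio = (1/400) / (1/8) = 1/50.

1/50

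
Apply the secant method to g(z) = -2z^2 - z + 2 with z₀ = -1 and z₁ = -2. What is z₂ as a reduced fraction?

-6/5

g(-1) = 1, g(-2) = -4. z₂ = (-2) - (-4)·((-2) - (-1))/((-4) - 1) = -6/5.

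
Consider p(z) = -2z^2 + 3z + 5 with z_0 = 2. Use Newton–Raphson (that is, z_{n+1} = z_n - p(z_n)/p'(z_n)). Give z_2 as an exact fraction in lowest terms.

463/185

p'(z) = -4z + 3.
p(2) = 3, p'(2) = -5, so z_1 = 2 - 3/(-5) = 13/5.
p(13/5) = -18/25, p'(13/5) = -37/5, so z_2 = (13/5) - (-18/25)/(-37/5) = 463/185.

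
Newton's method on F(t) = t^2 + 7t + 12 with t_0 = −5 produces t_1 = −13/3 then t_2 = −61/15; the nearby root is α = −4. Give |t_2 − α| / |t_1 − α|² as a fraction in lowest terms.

t_1 − α = −13/3 − (−4) = −13/3 + 4 = −1/3, so |t_1 − α| = 1/3.
t_2 − α = −61/15 − (−4) = −61/15 + 4 = −1/15, so |t_2 − α| = 1/15.
|t_1 − α|² = 1/9.
Ratio = (1/15) / (1/9) = 3/5.

3/5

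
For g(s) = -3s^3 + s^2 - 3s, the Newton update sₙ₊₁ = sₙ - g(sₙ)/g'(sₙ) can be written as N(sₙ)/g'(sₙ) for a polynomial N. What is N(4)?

-368

g'(s) = -9s^2 + 2s - 3.
N(s) = s·g'(s) - g(s) = s·(-9s^2 + 2s - 3) - (-3s^3 + s^2 - 3s) = -6s^3 + s^2.
N(4) = -368.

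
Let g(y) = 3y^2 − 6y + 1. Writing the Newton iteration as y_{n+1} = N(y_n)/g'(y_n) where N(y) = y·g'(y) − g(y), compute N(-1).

g'(y) = 6y − 6.
N(y) = y·g'(y) − g(y) = y·(6y − 6) − (3y^2 − 6y + 1) = 3y^2 − 1.
N(-1) = 2.

2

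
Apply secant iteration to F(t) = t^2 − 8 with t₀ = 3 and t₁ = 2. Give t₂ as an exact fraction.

F(3) = 1, F(2) = −4. t₂ = 2 − (−4)·(2 − 3)/((−4) − 1) = 14/5.

14/5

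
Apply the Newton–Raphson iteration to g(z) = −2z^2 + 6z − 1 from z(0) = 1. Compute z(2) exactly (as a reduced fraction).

1/16

g'(z) = −4z + 6.
g(1) = 3, g'(1) = 2, so z(1) = 1 − 3/2 = −1/2.
g(−1/2) = −9/2, g'(−1/2) = 8, so z(2) = (−1/2) − (−9/2)/8 = 1/16.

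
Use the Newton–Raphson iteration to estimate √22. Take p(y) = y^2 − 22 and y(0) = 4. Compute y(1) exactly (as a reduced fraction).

p'(y) = 2y.
p(4) = −6, p'(4) = 8, so y(1) = 4 − (−6)/8 = 19/4.

19/4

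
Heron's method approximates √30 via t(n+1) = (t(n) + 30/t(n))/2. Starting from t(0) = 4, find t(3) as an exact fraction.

2033761/371312

t(1) = (4 + 30/4)/2 = 23/4.
t(2) = (23/4 + 30/(23/4))/2 = 1009/184.
t(3) = (1009/184 + 30/(1009/184))/2 = 2033761/371312.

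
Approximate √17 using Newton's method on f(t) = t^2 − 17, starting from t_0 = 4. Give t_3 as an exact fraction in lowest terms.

9478657/2298912

f'(t) = 2t.
f(4) = −1, f'(4) = 8, so t_1 = 4 − (−1)/8 = 33/8.
f(33/8) = 1/64, f'(33/8) = 33/4, so t_2 = (33/8) − (1/64)/(33/4) = 2177/528.
f(2177/528) = 1/278784, f'(2177/528) = 2177/264, so t_3 = (2177/528) − (1/278784)/(2177/264) = 9478657/2298912.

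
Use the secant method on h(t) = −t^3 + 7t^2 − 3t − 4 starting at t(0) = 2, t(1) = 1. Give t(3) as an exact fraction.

h(2) = 10, h(1) = −1. t(2) = 1 − (−1)·(1 − 2)/((−1) − 10) = 12/11.
h(1) = −1, h(12/11) = −320/1331. t(3) = (12/11) − (−320/1331)·((12/11) − 1)/((−320/1331) − (−1)) = 1132/1011.

1132/1011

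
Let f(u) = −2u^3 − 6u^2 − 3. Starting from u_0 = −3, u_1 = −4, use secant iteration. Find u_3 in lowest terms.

f(−3) = −3, f(−4) = 29. u_2 = (−4) − 29·((−4) − (−3))/(29 − (−3)) = −99/32.
f(−4) = 29, f(−99/32) = −19749/16384. u_3 = (−99/32) − (−19749/16384)·((−99/32) − (−4))/((−19749/16384) − 29) = −53412/17065.

−53412/17065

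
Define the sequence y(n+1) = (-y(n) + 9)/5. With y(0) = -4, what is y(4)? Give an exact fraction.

y(1) = (-(-4) + 9)/5 = 13/5.
y(2) = (-(13/5) + 9)/5 = 32/25.
y(3) = (-(32/25) + 9)/5 = 193/125.
y(4) = (-(193/125) + 9)/5 = 932/625.

932/625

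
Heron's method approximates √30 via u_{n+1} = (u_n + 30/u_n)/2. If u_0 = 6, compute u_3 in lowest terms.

116161/21208

u_1 = (6 + 30/6)/2 = 11/2.
u_2 = (11/2 + 30/(11/2))/2 = 241/44.
u_3 = (241/44 + 30/(241/44))/2 = 116161/21208.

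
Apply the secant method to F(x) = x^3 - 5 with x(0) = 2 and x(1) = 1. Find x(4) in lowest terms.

F(2) = 3, F(1) = -4. x(2) = 1 - (-4)·(1 - 2)/((-4) - 3) = 11/7.
F(1) = -4, F(11/7) = -384/343. x(3) = (11/7) - (-384/343)·((11/7) - 1)/((-384/343) - (-4)) = 443/247.
F(11/7) = -384/343, F(443/247) = 11592192/15069223. x(4) = (443/247) - (11592192/15069223)·((443/247) - (11/7))/((11592192/15069223) - (-384/343)) = 14432773/8474569.

14432773/8474569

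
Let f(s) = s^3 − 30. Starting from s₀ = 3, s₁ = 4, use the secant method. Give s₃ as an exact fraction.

80271/25886

f(3) = −3, f(4) = 34. s₂ = 4 − 34·(4 − 3)/(34 − (−3)) = 114/37.
f(4) = 34, f(114/37) = −38046/50653. s₃ = (114/37) − (−38046/50653)·((114/37) − 4)/((−38046/50653) − 34) = 80271/25886.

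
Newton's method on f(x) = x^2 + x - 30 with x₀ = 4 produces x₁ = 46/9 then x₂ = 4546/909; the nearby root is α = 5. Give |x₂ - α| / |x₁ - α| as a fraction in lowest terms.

1/101

x₁ - α = 46/9 - 5 = 1/9, so |x₁ - α| = 1/9.
x₂ - α = 4546/909 - 5 = 1/909, so |x₂ - α| = 1/909.
Ratio = (1/909) / (1/9) = 1/101.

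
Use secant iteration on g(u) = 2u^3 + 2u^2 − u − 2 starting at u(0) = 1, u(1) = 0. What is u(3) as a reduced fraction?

g(1) = 1, g(0) = −2. u(2) = 0 − (−2)·(0 − 1)/((−2) − 1) = 2/3.
g(0) = −2, g(2/3) = −32/27. u(3) = (2/3) − (−32/27)·((2/3) − 0)/((−32/27) − (−2)) = 18/11.

18/11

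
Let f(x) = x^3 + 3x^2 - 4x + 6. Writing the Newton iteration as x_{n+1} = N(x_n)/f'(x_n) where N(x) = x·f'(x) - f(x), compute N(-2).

-10

f'(x) = 3x^2 + 6x - 4.
N(x) = x·f'(x) - f(x) = x·(3x^2 + 6x - 4) - (x^3 + 3x^2 - 4x + 6) = 2x^3 + 3x^2 - 6.
N(-2) = -10.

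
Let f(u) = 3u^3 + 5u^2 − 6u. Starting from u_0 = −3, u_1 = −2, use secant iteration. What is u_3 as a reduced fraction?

−3090/1207

f(−3) = −18, f(−2) = 8. u_2 = (−2) − 8·((−2) − (−3))/(8 − (−18)) = −30/13.
f(−2) = 8, f(−30/13) = 7920/2197. u_3 = (−30/13) − (7920/2197)·((−30/13) − (−2))/((7920/2197) − 8) = −3090/1207.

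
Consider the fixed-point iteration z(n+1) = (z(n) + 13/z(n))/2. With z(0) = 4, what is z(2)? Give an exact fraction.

1673/464

z(1) = (4 + 13/4)/2 = 29/8.
z(2) = (29/8 + 13/(29/8))/2 = 1673/464.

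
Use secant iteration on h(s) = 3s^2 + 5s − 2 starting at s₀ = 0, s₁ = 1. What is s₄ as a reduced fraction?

313/937

h(0) = −2, h(1) = 6. s₂ = 1 − 6·(1 − 0)/(6 − (−2)) = 1/4.
h(1) = 6, h(1/4) = −9/16. s₃ = (1/4) − (−9/16)·((1/4) − 1)/((−9/16) − 6) = 11/35.
h(1/4) = −9/16, h(11/35) = −162/1225. s₄ = (11/35) − (−162/1225)·((11/35) − (1/4))/((−162/1225) − (−9/16)) = 313/937.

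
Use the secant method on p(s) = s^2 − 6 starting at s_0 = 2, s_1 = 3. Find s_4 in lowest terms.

267/109

p(2) = −2, p(3) = 3. s_2 = 3 − 3·(3 − 2)/(3 − (−2)) = 12/5.
p(3) = 3, p(12/5) = −6/25. s_3 = (12/5) − (−6/25)·((12/5) − 3)/((−6/25) − 3) = 22/9.
p(12/5) = −6/25, p(22/9) = −2/81. s_4 = (22/9) − (−2/81)·((22/9) − (12/5))/((−2/81) − (−6/25)) = 267/109.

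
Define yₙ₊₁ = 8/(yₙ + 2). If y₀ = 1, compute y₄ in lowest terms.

y₁ = 8/(1 + 2) = 8/3.
y₂ = 8/(8/3 + 2) = 12/7.
y₃ = 8/(12/7 + 2) = 28/13.
y₄ = 8/(28/13 + 2) = 52/27.

52/27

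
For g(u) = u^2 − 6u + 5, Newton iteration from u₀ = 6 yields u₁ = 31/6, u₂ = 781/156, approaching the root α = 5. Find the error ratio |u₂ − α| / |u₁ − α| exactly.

1/26

u₁ − α = 31/6 − 5 = 1/6, so |u₁ − α| = 1/6.
u₂ − α = 781/156 − 5 = 1/156, so |u₂ − α| = 1/156.
Ratio = (1/156) / (1/6) = 1/26.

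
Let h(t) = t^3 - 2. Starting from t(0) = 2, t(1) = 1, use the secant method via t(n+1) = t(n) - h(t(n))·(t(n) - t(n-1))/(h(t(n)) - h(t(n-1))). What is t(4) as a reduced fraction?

h(2) = 6, h(1) = -1. t(2) = 1 - (-1)·(1 - 2)/((-1) - 6) = 8/7.
h(1) = -1, h(8/7) = -174/343. t(3) = (8/7) - (-174/343)·((8/7) - 1)/((-174/343) - (-1)) = 218/169.
h(8/7) = -174/343, h(218/169) = 706614/4826809. t(4) = (218/169) - (706614/4826809)·((218/169) - (8/7))/((706614/4826809) - (-174/343)) = 1303035/1036622.

1303035/1036622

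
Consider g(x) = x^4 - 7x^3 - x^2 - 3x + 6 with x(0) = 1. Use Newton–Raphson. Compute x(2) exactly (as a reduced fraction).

g'(x) = 4x^3 - 21x^2 - 2x - 3.
g(1) = -4, g'(1) = -22, so x(1) = 1 - (-4)/(-22) = 9/11.
g(9/11) = -7464/14641, g'(9/11) = -21966/1331, so x(2) = (9/11) - (-7464/14641)/(-21966/1331) = 31705/40271.

31705/40271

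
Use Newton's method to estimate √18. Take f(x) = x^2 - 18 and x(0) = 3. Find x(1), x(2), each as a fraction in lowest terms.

x(1) = 9/2, x(2) = 17/4

f'(x) = 2x.
f(3) = -9, f'(3) = 6, so x(1) = 3 - (-9)/6 = 9/2.
f(9/2) = 9/4, f'(9/2) = 9, so x(2) = (9/2) - (9/4)/9 = 17/4.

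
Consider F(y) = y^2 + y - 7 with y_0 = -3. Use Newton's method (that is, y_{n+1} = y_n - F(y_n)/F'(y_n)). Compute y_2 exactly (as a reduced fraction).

-431/135

F'(y) = 2y + 1.
F(-3) = -1, F'(-3) = -5, so y_1 = (-3) - (-1)/(-5) = -16/5.
F(-16/5) = 1/25, F'(-16/5) = -27/5, so y_2 = (-16/5) - (1/25)/(-27/5) = -431/135.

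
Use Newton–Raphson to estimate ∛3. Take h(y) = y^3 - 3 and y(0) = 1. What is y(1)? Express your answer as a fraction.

5/3

h'(y) = 3y^2.
h(1) = -2, h'(1) = 3, so y(1) = 1 - (-2)/3 = 5/3.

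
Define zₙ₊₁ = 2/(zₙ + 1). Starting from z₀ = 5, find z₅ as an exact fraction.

z₁ = 2/(5 + 1) = 1/3.
z₂ = 2/(1/3 + 1) = 3/2.
z₃ = 2/(3/2 + 1) = 4/5.
z₄ = 2/(4/5 + 1) = 10/9.
z₅ = 2/(10/9 + 1) = 18/19.

18/19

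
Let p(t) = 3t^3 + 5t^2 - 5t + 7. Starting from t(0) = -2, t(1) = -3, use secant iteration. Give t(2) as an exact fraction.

p(-2) = 13, p(-3) = -14. t(2) = (-3) - (-14)·((-3) - (-2))/((-14) - 13) = -67/27.

-67/27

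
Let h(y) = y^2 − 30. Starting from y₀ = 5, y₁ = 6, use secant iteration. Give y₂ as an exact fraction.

60/11

h(5) = −5, h(6) = 6. y₂ = 6 − 6·(6 − 5)/(6 − (−5)) = 60/11.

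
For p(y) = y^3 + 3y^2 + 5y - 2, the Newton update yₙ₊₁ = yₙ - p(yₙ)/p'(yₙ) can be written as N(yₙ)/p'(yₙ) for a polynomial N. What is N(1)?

7

p'(y) = 3y^2 + 6y + 5.
N(y) = y·p'(y) - p(y) = y·(3y^2 + 6y + 5) - (y^3 + 3y^2 + 5y - 2) = 2y^3 + 3y^2 + 2.
N(1) = 7.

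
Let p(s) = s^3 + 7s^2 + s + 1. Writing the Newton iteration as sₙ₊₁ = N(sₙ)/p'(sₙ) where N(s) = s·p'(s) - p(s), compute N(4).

239

p'(s) = 3s^2 + 14s + 1.
N(s) = s·p'(s) - p(s) = s·(3s^2 + 14s + 1) - (s^3 + 7s^2 + s + 1) = 2s^3 + 7s^2 - 1.
N(4) = 239.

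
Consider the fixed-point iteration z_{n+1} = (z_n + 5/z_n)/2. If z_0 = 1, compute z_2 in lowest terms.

z_1 = (1 + 5/1)/2 = 3.
z_2 = (3 + 5/3)/2 = 7/3.

7/3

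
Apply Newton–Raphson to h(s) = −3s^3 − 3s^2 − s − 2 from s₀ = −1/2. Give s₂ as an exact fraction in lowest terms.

h'(s) = −9s^2 − 6s − 1.
h(−1/2) = −15/8, h'(−1/2) = −1/4, so s₁ = (−1/2) − (−15/8)/(−1/4) = −8.
h(−8) = 1350, h'(−8) = −529, so s₂ = (−8) − 1350/(−529) = −2882/529.

−2882/529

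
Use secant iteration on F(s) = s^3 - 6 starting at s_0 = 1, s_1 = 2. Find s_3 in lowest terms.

F(1) = -5, F(2) = 2. s_2 = 2 - 2·(2 - 1)/(2 - (-5)) = 12/7.
F(2) = 2, F(12/7) = -330/343. s_3 = (12/7) - (-330/343)·((12/7) - 2)/((-330/343) - 2) = 459/254.

459/254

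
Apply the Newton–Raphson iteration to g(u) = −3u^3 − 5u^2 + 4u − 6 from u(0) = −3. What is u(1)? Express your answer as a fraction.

g'(u) = −9u^2 − 10u + 4.
g(−3) = 18, g'(−3) = −47, so u(1) = (−3) − 18/(−47) = −123/47.

−123/47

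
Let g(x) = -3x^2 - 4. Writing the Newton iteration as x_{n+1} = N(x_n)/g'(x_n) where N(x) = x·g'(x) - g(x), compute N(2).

g'(x) = -6x.
N(x) = x·g'(x) - g(x) = x·(-6x) - (-3x^2 - 4) = -3x^2 + 4.
N(2) = -8.

-8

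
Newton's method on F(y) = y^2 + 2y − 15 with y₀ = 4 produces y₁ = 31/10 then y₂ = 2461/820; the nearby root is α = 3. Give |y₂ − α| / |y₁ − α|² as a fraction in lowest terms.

y₁ − α = 31/10 − 3 = 1/10, so |y₁ − α| = 1/10.
y₂ − α = 2461/820 − 3 = 1/820, so |y₂ − α| = 1/820.
|y₁ − α|² = 1/100.
Ratio = (1/820) / (1/100) = 5/41.

5/41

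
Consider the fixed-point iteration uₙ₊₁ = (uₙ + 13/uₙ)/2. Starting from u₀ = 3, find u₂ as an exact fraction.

u₁ = (3 + 13/3)/2 = 11/3.
u₂ = (11/3 + 13/(11/3))/2 = 119/33.

119/33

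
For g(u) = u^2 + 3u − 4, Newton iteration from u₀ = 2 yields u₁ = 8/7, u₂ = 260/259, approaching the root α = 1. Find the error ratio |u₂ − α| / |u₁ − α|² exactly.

u₁ − α = 8/7 − 1 = 1/7, so |u₁ − α| = 1/7.
u₂ − α = 260/259 − 1 = 1/259, so |u₂ − α| = 1/259.
|u₁ − α|² = 1/49.
Ratio = (1/259) / (1/49) = 7/37.

7/37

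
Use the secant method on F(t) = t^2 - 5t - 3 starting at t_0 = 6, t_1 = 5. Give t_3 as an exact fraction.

61/11

F(6) = 3, F(5) = -3. t_2 = 5 - (-3)·(5 - 6)/((-3) - 3) = 11/2.
F(5) = -3, F(11/2) = -1/4. t_3 = (11/2) - (-1/4)·((11/2) - 5)/((-1/4) - (-3)) = 61/11.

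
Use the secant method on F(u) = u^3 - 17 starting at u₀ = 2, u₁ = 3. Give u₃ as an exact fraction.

20801/8137

F(2) = -9, F(3) = 10. u₂ = 3 - 10·(3 - 2)/(10 - (-9)) = 47/19.
F(3) = 10, F(47/19) = -12780/6859. u₃ = (47/19) - (-12780/6859)·((47/19) - 3)/((-12780/6859) - 10) = 20801/8137.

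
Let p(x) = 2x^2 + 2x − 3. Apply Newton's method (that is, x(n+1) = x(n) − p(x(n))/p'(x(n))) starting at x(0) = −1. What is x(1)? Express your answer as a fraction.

p'(x) = 4x + 2.
p(−1) = −3, p'(−1) = −2, so x(1) = (−1) − (−3)/(−2) = −5/2.

−5/2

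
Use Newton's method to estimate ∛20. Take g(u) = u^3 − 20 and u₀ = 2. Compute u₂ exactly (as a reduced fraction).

74/27

g'(u) = 3u^2.
g(2) = −12, g'(2) = 12, so u₁ = 2 − (−12)/12 = 3.
g(3) = 7, g'(3) = 27, so u₂ = 3 − 7/27 = 74/27.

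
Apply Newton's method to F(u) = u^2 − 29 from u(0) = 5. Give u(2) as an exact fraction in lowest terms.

727/135

F'(u) = 2u.
F(5) = −4, F'(5) = 10, so u(1) = 5 − (−4)/10 = 27/5.
F(27/5) = 4/25, F'(27/5) = 54/5, so u(2) = (27/5) − (4/25)/(54/5) = 727/135.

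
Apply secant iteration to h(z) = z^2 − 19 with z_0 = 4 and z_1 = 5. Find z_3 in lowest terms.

61/14

h(4) = −3, h(5) = 6. z_2 = 5 − 6·(5 − 4)/(6 − (−3)) = 13/3.
h(5) = 6, h(13/3) = −2/9. z_3 = (13/3) − (−2/9)·((13/3) − 5)/((−2/9) − 6) = 61/14.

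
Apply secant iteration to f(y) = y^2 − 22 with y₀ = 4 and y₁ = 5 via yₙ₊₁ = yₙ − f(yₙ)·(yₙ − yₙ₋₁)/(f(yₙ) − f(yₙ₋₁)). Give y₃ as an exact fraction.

136/29

f(4) = −6, f(5) = 3. y₂ = 5 − 3·(5 − 4)/(3 − (−6)) = 14/3.
f(5) = 3, f(14/3) = −2/9. y₃ = (14/3) − (−2/9)·((14/3) − 5)/((−2/9) − 3) = 136/29.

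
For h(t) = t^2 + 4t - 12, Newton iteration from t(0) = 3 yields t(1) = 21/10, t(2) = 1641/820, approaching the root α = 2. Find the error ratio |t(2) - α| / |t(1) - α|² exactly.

5/41

t(1) - α = 21/10 - 2 = 1/10, so |t(1) - α| = 1/10.
t(2) - α = 1641/820 - 2 = 1/820, so |t(2) - α| = 1/820.
|t(1) - α|² = 1/100.
Ratio = (1/820) / (1/100) = 5/41.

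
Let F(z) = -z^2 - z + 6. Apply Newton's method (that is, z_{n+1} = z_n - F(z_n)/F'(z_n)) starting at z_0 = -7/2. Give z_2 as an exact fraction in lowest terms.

-8785/2928

F'(z) = -2z - 1.
F(-7/2) = -11/4, F'(-7/2) = 6, so z_1 = (-7/2) - (-11/4)/6 = -73/24.
F(-73/24) = -121/576, F'(-73/24) = 61/12, so z_2 = (-73/24) - (-121/576)/(61/12) = -8785/2928.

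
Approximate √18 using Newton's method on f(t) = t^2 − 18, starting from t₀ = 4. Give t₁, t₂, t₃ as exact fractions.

f'(t) = 2t.
f(4) = −2, f'(4) = 8, so t₁ = 4 − (−2)/8 = 17/4.
f(17/4) = 1/16, f'(17/4) = 17/2, so t₂ = (17/4) − (1/16)/(17/2) = 577/136.
f(577/136) = 1/18496, f'(577/136) = 577/68, so t₃ = (577/136) − (1/18496)/(577/68) = 665857/156944.

t₁ = 17/4, t₂ = 577/136, t₃ = 665857/156944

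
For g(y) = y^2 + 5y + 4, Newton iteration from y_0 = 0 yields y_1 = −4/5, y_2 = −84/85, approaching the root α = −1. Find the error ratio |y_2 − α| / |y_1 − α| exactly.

y_1 − α = −4/5 − (−1) = −4/5 + 1 = 1/5, so |y_1 − α| = 1/5.
y_2 − α = −84/85 − (−1) = −84/85 + 1 = 1/85, so |y_2 − α| = 1/85.
Ratio = (1/85) / (1/5) = 1/17.

1/17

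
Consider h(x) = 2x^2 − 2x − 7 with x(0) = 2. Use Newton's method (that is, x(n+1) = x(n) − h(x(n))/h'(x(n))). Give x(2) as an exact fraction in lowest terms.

h'(x) = 4x − 2.
h(2) = −3, h'(2) = 6, so x(1) = 2 − (−3)/6 = 5/2.
h(5/2) = 1/2, h'(5/2) = 8, so x(2) = (5/2) − (1/2)/8 = 39/16.

39/16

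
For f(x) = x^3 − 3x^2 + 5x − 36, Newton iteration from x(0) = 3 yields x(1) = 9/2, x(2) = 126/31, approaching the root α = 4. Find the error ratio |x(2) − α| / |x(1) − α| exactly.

x(1) − α = 9/2 − 4 = 1/2, so |x(1) − α| = 1/2.
x(2) − α = 126/31 − 4 = 2/31, so |x(2) − α| = 2/31.
Ratio = (2/31) / (1/2) = 4/31.

4/31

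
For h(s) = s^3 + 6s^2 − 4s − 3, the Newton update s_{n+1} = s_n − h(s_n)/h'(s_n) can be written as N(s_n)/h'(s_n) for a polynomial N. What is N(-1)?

7

h'(s) = 3s^2 + 12s − 4.
N(s) = s·h'(s) − h(s) = s·(3s^2 + 12s − 4) − (s^3 + 6s^2 − 4s − 3) = 2s^3 + 6s^2 + 3.
N(-1) = 7.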